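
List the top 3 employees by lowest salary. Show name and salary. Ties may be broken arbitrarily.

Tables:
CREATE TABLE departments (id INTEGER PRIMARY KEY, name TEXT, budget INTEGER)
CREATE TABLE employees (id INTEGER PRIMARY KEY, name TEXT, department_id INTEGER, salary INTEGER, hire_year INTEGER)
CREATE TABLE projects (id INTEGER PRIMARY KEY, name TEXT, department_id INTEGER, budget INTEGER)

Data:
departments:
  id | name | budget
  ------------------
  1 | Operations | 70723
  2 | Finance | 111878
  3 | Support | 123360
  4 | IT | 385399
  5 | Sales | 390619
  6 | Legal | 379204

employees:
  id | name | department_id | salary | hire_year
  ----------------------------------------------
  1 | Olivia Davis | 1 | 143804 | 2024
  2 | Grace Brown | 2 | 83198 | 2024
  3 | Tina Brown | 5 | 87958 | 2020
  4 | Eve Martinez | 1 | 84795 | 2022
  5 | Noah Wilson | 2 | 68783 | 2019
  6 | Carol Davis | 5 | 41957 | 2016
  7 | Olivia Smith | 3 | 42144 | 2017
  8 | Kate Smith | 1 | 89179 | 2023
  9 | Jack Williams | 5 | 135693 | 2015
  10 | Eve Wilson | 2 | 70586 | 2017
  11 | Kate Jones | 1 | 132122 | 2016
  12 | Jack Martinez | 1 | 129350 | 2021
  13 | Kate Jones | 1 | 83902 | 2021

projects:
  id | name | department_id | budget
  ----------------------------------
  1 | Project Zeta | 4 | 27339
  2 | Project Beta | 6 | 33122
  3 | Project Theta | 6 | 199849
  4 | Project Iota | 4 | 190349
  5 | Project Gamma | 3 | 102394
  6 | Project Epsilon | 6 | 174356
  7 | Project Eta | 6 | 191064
SELECT name, salary FROM employees ORDER BY salary ASC LIMIT 3

Execution result:
name | salary
Carol Davis | 41957
Olivia Smith | 42144
Noah Wilson | 68783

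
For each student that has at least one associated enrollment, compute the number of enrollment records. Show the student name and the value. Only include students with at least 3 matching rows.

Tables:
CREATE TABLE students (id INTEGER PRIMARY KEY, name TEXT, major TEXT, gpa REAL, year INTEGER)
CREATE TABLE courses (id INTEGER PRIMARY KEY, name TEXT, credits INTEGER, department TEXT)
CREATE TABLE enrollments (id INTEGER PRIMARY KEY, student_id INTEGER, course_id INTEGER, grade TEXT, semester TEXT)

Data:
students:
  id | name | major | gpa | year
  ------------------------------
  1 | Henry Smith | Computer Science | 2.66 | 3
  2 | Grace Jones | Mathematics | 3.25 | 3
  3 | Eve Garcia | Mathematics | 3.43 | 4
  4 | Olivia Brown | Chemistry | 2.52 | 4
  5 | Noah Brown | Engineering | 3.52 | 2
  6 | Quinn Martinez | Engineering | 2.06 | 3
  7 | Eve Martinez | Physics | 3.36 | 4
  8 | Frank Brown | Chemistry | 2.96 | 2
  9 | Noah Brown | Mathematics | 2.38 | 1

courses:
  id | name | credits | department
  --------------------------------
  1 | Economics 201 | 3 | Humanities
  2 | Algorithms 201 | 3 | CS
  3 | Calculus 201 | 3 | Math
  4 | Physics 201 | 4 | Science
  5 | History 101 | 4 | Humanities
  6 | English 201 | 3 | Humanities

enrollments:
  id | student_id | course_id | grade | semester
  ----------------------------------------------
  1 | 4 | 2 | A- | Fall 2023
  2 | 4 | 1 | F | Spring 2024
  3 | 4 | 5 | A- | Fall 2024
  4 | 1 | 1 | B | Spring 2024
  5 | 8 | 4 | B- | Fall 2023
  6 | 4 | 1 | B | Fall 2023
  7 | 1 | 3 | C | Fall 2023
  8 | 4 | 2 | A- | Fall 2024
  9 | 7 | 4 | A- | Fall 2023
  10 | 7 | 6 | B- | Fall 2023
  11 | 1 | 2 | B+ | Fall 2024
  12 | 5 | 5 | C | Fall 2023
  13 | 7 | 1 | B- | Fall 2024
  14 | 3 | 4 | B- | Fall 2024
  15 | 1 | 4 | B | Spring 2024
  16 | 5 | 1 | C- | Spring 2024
SELECT p.name, COUNT(*) AS n FROM enrollments c JOIN students p ON c.student_id = p.id GROUP BY p.id, p.name HAVING COUNT(*) >= 3

Execution result:
name | n
Henry Smith | 4
Olivia Brown | 5
Eve Martinez | 3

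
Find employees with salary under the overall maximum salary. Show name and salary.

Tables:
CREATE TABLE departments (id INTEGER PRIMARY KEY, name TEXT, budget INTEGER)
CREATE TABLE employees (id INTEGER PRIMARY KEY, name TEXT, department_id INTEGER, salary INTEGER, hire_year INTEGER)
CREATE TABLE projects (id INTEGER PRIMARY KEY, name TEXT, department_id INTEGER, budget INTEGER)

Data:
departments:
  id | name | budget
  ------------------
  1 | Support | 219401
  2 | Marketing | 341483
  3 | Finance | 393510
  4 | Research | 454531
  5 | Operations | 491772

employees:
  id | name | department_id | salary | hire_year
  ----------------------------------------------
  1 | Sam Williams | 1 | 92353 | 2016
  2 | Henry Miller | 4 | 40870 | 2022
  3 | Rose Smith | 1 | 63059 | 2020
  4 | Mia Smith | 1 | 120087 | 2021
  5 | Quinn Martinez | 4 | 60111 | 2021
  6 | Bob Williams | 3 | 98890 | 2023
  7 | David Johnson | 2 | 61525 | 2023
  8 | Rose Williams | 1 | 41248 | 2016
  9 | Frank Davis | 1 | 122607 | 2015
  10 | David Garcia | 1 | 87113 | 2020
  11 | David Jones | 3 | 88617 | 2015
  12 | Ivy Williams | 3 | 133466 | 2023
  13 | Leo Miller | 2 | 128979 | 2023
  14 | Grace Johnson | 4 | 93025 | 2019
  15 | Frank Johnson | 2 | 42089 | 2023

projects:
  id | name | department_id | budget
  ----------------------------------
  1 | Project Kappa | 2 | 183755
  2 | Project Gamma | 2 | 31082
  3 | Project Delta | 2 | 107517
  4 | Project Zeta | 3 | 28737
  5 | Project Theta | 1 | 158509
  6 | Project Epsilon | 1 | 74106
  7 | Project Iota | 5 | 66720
SELECT name, salary FROM employees WHERE salary < (SELECT MAX(salary) FROM employees)

Execution result:
name | salary
Sam Williams | 92353
Henry Miller | 40870
Rose Smith | 63059
Mia Smith | 120087
Quinn Martinez | 60111
Bob Williams | 98890
David Johnson | 61525
Rose Williams | 41248
Frank Davis | 122607
David Garcia | 87113
David Jones | 88617
Leo Miller | 128979
Grace Johnson | 93025
Frank Johnson | 42089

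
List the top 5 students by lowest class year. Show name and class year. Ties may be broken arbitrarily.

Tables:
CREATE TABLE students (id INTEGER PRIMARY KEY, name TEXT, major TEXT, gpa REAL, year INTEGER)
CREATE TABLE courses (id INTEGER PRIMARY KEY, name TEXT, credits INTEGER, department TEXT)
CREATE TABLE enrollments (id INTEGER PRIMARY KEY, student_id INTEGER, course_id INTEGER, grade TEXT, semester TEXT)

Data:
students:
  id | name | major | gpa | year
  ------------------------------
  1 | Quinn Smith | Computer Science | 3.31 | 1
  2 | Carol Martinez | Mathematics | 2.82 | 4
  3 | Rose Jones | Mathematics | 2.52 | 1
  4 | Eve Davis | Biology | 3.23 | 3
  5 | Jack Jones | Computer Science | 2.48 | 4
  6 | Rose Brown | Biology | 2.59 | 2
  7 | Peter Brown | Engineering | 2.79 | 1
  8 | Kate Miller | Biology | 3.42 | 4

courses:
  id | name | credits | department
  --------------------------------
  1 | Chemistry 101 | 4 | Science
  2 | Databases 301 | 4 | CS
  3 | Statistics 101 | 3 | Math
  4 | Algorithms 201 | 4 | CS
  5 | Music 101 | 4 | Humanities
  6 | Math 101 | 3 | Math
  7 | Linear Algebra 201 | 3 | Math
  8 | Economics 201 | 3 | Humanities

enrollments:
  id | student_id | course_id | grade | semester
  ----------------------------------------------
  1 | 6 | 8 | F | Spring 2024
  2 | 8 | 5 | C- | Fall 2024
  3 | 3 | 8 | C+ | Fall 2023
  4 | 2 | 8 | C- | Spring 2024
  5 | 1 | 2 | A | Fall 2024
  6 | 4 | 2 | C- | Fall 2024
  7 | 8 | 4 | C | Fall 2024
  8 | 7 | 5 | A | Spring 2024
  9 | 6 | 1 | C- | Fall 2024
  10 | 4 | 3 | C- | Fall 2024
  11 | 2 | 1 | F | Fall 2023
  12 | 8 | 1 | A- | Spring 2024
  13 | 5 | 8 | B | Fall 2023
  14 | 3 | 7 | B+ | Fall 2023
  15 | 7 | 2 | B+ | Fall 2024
SELECT name, year FROM students ORDER BY year ASC LIMIT 5

Execution result:
name | year
Quinn Smith | 1
Rose Jones | 1
Peter Brown | 1
Rose Brown | 2
Eve Davis | 3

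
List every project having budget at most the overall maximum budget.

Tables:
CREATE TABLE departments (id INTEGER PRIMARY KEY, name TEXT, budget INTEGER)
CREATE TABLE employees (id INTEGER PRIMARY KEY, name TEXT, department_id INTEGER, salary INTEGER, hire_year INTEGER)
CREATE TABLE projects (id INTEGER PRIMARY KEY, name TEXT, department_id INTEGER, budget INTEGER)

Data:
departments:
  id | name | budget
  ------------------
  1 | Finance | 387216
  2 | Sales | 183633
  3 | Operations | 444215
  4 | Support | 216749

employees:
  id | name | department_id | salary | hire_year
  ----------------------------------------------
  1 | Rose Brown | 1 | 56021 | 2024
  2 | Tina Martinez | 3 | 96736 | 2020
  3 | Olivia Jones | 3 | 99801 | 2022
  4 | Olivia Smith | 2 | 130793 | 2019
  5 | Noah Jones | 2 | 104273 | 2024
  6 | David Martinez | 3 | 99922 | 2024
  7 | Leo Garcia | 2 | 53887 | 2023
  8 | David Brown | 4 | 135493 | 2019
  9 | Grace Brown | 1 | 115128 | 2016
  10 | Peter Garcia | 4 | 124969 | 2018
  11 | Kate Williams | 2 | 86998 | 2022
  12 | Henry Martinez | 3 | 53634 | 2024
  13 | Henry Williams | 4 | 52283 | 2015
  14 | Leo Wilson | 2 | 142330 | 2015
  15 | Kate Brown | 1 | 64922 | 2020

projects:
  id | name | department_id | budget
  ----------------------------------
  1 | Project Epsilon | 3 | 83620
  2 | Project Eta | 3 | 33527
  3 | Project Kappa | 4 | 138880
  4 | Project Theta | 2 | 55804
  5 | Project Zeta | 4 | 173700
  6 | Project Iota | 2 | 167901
SELECT name, budget FROM projects WHERE budget <= (SELECT MAX(budget) FROM projects)

Execution result:
name | budget
Project Epsilon | 83620
Project Eta | 33527
Project Kappa | 138880
Project Theta | 55804
Project Zeta | 173700
Project Iota | 167901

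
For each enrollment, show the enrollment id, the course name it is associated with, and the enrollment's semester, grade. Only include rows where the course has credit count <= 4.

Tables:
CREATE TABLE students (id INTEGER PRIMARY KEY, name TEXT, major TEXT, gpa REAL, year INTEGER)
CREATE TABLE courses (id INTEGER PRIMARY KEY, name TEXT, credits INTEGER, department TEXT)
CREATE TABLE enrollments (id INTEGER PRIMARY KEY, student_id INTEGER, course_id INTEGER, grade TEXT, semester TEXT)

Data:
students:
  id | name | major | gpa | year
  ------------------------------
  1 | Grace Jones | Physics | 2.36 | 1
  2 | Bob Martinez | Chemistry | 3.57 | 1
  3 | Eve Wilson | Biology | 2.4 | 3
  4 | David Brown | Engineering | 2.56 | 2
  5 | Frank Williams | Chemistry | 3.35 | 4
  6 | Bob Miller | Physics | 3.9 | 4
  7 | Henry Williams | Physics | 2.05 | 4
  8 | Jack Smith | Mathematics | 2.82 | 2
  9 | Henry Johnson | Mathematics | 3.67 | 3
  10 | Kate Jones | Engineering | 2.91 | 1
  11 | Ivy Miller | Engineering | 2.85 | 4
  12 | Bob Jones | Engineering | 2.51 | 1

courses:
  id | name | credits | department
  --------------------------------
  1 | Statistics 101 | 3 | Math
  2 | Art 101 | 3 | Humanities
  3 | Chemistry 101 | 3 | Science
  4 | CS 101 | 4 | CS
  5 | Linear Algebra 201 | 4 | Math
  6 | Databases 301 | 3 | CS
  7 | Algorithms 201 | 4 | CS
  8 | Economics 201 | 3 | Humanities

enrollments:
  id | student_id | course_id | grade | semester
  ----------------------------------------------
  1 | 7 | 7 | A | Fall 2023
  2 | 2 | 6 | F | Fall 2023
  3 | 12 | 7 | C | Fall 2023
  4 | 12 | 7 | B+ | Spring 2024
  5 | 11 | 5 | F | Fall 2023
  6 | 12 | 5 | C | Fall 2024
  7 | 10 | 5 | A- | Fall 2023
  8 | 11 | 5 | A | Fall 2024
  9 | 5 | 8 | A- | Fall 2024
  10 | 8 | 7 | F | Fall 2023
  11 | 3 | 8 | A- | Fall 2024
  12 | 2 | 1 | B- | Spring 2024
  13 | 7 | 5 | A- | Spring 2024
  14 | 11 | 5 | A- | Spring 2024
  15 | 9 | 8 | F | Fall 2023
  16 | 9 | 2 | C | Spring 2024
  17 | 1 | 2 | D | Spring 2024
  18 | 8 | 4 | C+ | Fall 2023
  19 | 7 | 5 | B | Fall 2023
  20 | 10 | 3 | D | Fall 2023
SELECT c.id, p.name AS course, c.semester, c.grade FROM enrollments c JOIN courses p ON c.course_id = p.id WHERE p.credits <= 4

Execution result:
id | course | semester | grade
1 | Algorithms 201 | Fall 2023 | A
2 | Databases 301 | Fall 2023 | F
3 | Algorithms 201 | Fall 2023 | C
4 | Algorithms 201 | Spring 2024 | B+
5 | Linear Algebra 201 | Fall 2023 | F
6 | Linear Algebra 201 | Fall 2024 | C
7 | Linear Algebra 201 | Fall 2023 | A-
8 | Linear Algebra 201 | Fall 2024 | A
9 | Economics 201 | Fall 2024 | A-
10 | Algorithms 201 | Fall 2023 | F
11 | Economics 201 | Fall 2024 | A-
12 | Statistics 101 | Spring 2024 | B-
13 | Linear Algebra 201 | Spring 2024 | A-
14 | Linear Algebra 201 | Spring 2024 | A-
15 | Economics 201 | Fall 2023 | F
16 | Art 101 | Spring 2024 | C
17 | Art 101 | Spring 2024 | D
18 | CS 101 | Fall 2023 | C+
19 | Linear Algebra 201 | Fall 2023 | B
20 | Chemistry 101 | Fall 2023 | D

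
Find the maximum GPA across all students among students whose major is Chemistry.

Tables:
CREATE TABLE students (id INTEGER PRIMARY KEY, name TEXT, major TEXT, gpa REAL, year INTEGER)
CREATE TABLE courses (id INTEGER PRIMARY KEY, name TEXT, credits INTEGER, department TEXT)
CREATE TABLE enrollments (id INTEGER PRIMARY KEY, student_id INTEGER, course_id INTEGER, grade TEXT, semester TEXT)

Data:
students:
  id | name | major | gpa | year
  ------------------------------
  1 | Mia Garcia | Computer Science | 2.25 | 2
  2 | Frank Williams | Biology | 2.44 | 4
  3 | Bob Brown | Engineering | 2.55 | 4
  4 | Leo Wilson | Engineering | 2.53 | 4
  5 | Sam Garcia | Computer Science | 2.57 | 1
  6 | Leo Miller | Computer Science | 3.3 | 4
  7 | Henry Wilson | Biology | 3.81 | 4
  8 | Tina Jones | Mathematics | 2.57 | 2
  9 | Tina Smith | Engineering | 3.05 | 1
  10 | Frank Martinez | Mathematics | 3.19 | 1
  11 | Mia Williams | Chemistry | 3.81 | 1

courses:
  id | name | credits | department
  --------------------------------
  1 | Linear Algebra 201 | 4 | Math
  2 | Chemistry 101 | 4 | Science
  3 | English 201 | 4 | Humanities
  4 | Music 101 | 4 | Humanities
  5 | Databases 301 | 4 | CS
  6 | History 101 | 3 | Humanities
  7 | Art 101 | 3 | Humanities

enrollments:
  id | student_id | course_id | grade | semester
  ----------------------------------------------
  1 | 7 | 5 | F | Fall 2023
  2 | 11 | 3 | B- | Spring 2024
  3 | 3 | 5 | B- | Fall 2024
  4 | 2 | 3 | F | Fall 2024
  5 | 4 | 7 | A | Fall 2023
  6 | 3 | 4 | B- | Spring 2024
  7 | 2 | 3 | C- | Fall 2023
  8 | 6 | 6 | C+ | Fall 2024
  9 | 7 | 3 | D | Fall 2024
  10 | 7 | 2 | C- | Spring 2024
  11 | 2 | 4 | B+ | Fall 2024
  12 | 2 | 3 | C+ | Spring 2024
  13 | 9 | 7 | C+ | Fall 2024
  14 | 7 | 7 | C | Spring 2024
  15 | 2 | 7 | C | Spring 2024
SELECT MAX(gpa) FROM students WHERE major = 'Chemistry'

Execution result:
3.81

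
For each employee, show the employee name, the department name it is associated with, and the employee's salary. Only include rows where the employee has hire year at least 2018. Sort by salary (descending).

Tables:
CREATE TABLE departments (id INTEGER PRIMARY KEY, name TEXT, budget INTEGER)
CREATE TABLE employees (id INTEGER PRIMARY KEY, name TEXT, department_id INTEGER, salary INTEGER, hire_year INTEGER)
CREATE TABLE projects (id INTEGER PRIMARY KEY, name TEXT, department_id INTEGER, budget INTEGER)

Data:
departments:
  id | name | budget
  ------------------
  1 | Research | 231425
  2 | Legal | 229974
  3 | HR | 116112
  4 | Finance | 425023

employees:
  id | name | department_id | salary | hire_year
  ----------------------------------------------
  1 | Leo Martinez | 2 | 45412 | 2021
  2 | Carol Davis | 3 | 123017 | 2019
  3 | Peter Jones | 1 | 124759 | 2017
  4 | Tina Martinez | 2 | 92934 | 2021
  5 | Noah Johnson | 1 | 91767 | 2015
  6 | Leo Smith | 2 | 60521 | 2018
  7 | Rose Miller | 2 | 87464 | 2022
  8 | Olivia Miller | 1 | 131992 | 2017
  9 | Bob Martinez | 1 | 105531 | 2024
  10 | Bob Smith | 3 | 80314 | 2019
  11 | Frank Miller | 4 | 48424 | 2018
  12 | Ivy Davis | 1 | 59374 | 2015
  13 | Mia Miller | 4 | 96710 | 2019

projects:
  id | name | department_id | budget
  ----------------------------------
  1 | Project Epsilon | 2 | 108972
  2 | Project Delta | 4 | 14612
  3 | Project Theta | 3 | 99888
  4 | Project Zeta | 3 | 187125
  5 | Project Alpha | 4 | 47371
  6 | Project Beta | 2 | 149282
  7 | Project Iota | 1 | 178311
SELECT c.name, p.name AS department, c.salary FROM employees c JOIN departments p ON c.department_id = p.id WHERE c.hire_year >= 2018 ORDER BY c.salary DESC

Execution result:
name | department | salary
Carol Davis | HR | 123017
Bob Martinez | Research | 105531
Mia Miller | Finance | 96710
Tina Martinez | Legal | 92934
Rose Miller | Legal | 87464
Bob Smith | HR | 80314
Leo Smith | Legal | 60521
Frank Miller | Finance | 48424
Leo Martinez | Legal | 45412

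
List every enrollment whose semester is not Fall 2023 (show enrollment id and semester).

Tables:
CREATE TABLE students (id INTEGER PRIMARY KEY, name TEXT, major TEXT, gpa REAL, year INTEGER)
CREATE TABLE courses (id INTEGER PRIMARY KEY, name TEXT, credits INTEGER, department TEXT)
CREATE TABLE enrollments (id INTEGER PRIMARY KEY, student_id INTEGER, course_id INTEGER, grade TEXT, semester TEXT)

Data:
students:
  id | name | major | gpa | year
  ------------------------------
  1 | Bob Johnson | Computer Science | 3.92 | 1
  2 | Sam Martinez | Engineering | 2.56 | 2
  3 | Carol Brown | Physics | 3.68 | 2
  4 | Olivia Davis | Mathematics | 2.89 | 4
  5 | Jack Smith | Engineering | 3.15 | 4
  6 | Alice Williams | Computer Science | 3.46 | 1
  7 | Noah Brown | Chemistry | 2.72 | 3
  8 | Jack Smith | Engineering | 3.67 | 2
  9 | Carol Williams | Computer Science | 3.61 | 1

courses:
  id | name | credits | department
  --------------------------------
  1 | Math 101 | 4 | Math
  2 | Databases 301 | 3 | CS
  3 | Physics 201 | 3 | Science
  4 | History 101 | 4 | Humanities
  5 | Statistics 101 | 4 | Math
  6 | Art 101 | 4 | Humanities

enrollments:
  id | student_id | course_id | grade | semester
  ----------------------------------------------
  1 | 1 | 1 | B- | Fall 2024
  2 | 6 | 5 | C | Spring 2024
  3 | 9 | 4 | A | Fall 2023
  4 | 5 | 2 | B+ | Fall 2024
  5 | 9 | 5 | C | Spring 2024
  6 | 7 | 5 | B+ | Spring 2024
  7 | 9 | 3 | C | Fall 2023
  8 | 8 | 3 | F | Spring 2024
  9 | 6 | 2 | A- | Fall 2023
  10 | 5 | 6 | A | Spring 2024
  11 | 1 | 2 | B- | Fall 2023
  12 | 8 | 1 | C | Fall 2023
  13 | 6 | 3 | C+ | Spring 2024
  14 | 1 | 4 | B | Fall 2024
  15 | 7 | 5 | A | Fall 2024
SELECT id, semester FROM enrollments WHERE semester <> 'Fall 2023'

Execution result:
id | semester
1 | Fall 2024
2 | Spring 2024
4 | Fall 2024
5 | Spring 2024
6 | Spring 2024
8 | Spring 2024
10 | Spring 2024
13 | Spring 2024
14 | Fall 2024
15 | Fall 2024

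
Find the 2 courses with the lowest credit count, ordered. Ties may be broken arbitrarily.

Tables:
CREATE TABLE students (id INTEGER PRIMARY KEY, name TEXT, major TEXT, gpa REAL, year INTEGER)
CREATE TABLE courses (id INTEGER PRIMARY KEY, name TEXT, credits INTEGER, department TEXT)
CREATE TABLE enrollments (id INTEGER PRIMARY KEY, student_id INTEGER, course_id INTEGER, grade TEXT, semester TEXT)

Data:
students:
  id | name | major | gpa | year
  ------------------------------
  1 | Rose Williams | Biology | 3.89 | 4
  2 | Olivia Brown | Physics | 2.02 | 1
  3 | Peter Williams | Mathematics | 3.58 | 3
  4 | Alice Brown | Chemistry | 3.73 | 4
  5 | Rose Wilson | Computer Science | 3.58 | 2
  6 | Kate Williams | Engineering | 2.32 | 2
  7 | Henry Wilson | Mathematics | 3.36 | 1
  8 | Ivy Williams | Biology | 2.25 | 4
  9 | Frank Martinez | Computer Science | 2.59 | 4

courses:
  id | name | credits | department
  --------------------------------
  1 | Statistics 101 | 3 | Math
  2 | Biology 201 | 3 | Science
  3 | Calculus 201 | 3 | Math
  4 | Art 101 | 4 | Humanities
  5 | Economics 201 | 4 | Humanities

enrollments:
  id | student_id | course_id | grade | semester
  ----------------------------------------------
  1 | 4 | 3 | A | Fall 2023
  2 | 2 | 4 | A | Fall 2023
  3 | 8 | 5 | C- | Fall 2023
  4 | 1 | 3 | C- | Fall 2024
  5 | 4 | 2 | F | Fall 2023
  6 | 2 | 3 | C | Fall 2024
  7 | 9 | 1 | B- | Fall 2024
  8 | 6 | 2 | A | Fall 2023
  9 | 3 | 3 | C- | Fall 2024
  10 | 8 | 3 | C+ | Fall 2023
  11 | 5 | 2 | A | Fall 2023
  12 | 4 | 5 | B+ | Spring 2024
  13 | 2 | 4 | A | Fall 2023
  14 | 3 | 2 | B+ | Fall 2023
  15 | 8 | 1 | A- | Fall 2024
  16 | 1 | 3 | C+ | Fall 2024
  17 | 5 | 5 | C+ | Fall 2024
SELECT name, credits FROM courses ORDER BY credits ASC LIMIT 2

Execution result:
name | credits
Statistics 101 | 3
Biology 201 | 3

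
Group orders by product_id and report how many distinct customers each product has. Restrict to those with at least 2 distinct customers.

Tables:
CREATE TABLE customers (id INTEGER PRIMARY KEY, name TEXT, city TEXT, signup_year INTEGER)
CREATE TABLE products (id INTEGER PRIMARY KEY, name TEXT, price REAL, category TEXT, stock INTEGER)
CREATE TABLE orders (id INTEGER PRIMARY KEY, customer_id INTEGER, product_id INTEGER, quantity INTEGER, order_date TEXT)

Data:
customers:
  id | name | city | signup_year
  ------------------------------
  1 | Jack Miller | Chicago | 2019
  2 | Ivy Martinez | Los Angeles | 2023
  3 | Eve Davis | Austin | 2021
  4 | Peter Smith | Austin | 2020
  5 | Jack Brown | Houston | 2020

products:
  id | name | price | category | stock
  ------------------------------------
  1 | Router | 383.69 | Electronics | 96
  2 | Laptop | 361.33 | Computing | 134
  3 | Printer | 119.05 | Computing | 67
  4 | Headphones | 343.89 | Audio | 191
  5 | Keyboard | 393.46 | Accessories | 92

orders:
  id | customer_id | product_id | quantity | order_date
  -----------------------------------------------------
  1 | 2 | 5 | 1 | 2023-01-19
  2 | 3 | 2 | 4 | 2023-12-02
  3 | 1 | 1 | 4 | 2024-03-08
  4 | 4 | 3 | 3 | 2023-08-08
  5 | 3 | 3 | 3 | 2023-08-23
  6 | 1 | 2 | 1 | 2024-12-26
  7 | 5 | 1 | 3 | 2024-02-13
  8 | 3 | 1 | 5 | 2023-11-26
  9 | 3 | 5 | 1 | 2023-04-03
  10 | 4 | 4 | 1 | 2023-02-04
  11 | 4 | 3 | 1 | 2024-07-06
SELECT product_id, COUNT(DISTINCT customer_id) AS distinct_customer_count FROM orders GROUP BY product_id HAVING COUNT(DISTINCT customer_id) >= 2

Execution result:
product_id | distinct_customer_count
1 | 3
2 | 2
3 | 2
5 | 2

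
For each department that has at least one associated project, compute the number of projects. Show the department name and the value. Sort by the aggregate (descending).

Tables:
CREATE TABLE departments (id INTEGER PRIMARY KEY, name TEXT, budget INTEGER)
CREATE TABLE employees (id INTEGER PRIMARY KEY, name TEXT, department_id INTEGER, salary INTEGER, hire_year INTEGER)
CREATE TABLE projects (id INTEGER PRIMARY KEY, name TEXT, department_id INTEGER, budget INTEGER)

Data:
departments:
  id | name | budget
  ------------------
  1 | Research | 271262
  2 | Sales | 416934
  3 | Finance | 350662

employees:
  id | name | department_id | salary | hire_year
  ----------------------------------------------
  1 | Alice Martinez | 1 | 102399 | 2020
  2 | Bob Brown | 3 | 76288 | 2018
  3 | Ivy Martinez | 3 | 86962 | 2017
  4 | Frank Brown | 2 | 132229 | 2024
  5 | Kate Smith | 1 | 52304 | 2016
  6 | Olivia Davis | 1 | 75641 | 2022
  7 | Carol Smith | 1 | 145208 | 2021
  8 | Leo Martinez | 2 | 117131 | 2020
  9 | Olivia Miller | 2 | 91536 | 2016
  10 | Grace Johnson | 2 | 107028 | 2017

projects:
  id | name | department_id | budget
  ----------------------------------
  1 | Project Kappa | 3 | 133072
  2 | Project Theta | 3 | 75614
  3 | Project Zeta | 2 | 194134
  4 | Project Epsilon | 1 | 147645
SELECT p.name, COUNT(*) AS n FROM projects c JOIN departments p ON c.department_id = p.id GROUP BY p.id, p.name ORDER BY n DESC

Execution result:
name | n
Finance | 2
Research | 1
Sales | 1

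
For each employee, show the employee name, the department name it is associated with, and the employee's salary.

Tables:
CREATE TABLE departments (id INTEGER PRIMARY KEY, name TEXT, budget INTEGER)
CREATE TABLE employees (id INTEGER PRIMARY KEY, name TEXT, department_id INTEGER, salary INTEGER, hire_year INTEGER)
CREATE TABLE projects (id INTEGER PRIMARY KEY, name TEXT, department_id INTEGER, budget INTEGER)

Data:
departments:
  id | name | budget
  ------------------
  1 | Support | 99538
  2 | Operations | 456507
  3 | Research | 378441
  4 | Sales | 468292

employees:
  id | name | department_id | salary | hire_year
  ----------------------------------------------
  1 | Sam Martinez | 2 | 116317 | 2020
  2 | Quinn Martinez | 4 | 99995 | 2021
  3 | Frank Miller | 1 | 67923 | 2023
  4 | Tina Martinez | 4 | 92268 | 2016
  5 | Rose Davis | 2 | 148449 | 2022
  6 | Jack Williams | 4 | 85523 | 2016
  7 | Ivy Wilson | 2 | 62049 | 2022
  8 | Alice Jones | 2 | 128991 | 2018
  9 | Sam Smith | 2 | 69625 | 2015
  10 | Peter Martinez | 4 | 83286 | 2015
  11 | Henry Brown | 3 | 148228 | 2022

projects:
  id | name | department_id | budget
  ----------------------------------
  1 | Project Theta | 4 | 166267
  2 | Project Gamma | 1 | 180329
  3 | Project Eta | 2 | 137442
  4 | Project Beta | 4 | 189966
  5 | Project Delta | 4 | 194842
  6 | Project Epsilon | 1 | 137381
SELECT c.name, p.name AS department, c.salary FROM employees c JOIN departments p ON c.department_id = p.id

Execution result:
name | department | salary
Sam Martinez | Operations | 116317
Quinn Martinez | Sales | 99995
Frank Miller | Support | 67923
Tina Martinez | Sales | 92268
Rose Davis | Operations | 148449
Jack Williams | Sales | 85523
Ivy Wilson | Operations | 62049
Alice Jones | Operations | 128991
Sam Smith | Operations | 69625
Peter Martinez | Sales | 83286
Henry Brown | Research | 148228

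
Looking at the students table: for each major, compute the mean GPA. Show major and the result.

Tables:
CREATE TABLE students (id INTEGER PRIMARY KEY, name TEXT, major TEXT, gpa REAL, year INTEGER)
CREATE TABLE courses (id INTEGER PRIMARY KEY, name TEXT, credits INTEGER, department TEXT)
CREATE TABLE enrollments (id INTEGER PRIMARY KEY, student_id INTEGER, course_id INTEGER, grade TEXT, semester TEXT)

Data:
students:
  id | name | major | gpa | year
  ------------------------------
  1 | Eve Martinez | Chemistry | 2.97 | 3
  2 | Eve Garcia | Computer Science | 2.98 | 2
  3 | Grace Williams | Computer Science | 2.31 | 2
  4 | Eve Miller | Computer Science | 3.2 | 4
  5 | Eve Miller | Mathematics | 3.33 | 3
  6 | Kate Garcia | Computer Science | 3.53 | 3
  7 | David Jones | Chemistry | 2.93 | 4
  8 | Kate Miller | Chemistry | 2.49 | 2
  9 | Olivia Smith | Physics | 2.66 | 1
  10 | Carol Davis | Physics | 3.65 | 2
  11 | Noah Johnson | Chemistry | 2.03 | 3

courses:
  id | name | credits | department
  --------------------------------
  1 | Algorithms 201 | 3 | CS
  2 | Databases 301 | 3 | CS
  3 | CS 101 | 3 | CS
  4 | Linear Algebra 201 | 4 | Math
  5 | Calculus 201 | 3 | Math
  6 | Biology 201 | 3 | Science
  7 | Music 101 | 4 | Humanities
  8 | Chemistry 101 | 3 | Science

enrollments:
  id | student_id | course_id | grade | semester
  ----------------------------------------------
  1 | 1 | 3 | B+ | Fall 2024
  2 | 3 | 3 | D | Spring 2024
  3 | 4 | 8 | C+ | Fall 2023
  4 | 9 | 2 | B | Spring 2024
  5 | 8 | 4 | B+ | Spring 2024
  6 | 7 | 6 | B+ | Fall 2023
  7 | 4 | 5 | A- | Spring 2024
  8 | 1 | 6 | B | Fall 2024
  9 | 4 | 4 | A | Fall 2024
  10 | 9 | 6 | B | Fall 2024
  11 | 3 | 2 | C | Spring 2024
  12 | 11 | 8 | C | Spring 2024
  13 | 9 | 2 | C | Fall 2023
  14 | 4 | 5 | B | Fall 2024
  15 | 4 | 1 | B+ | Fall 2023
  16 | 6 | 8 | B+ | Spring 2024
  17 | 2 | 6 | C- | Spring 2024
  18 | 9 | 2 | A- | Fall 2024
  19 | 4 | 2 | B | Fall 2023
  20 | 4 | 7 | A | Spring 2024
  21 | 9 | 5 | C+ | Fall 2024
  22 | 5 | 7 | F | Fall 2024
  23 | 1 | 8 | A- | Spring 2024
SELECT major, AVG(gpa) AS avg_gpa FROM students GROUP BY major

Execution result:
major | avg_gpa
Chemistry | 2.61
Computer Science | 3.01
Mathematics | 3.33
Physics | 3.16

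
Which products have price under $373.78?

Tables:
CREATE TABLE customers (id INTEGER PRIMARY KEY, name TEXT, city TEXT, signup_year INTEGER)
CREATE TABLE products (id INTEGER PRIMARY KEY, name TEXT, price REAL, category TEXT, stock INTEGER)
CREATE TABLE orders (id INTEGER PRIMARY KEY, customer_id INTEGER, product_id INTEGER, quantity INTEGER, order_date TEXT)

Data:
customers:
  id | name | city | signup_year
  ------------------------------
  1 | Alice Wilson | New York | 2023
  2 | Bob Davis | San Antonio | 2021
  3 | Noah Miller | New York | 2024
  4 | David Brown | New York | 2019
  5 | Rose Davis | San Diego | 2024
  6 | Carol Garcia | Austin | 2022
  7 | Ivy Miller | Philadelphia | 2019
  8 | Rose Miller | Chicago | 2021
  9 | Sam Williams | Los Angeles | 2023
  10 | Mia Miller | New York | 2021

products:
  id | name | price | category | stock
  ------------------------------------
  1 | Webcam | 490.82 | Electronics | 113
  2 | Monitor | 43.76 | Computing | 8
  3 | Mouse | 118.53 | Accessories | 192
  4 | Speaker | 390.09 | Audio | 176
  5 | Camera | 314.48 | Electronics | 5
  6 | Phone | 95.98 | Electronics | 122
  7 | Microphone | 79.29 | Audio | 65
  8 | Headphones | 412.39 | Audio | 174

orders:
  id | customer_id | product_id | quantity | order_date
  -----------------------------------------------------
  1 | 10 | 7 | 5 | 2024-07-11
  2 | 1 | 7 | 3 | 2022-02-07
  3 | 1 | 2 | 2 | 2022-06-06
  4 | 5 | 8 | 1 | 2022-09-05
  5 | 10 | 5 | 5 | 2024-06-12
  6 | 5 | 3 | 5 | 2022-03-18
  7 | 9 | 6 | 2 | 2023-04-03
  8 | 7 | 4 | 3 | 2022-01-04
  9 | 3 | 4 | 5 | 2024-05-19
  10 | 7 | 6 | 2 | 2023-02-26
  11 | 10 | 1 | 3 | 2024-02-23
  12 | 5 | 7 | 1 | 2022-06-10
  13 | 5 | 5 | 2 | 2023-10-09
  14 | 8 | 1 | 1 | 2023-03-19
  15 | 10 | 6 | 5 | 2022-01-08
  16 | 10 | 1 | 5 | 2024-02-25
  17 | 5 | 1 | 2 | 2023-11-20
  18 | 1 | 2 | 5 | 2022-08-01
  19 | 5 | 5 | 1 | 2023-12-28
SELECT name, price FROM products WHERE price < 373.78

Execution result:
name | price
Monitor | 43.76
Mouse | 118.53
Camera | 314.48
Phone | 95.98
Microphone | 79.29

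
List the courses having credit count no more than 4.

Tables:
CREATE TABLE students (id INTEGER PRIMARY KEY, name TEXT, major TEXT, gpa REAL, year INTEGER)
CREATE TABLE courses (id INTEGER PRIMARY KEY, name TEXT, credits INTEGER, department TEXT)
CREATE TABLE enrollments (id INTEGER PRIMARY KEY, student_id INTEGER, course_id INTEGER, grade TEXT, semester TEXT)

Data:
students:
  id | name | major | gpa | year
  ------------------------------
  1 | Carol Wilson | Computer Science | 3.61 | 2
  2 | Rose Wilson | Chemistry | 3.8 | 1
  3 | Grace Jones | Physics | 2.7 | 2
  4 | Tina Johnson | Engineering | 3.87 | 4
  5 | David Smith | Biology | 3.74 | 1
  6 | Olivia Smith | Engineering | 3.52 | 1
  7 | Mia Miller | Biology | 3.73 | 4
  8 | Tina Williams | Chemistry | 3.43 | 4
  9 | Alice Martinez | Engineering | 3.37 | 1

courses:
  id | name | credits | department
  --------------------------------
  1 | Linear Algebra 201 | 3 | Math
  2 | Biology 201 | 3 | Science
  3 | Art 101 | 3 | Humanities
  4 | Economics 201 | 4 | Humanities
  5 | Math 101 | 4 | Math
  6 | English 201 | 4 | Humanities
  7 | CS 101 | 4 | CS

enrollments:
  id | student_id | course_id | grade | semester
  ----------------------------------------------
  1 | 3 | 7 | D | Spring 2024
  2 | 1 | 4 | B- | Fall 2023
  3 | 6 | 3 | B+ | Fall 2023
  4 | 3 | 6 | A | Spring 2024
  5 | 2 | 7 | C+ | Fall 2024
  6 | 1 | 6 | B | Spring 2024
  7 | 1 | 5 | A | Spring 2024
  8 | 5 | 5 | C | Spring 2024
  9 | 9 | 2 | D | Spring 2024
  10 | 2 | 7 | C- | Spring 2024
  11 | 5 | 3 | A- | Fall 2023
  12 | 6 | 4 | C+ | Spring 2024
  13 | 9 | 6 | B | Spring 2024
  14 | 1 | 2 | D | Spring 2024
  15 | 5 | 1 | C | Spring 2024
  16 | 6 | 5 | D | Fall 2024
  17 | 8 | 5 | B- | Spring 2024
SELECT name, credits FROM courses WHERE credits <= 4

Execution result:
name | credits
Linear Algebra 201 | 3
Biology 201 | 3
Art 101 | 3
Economics 201 | 4
Math 101 | 4
English 201 | 4
CS 101 | 4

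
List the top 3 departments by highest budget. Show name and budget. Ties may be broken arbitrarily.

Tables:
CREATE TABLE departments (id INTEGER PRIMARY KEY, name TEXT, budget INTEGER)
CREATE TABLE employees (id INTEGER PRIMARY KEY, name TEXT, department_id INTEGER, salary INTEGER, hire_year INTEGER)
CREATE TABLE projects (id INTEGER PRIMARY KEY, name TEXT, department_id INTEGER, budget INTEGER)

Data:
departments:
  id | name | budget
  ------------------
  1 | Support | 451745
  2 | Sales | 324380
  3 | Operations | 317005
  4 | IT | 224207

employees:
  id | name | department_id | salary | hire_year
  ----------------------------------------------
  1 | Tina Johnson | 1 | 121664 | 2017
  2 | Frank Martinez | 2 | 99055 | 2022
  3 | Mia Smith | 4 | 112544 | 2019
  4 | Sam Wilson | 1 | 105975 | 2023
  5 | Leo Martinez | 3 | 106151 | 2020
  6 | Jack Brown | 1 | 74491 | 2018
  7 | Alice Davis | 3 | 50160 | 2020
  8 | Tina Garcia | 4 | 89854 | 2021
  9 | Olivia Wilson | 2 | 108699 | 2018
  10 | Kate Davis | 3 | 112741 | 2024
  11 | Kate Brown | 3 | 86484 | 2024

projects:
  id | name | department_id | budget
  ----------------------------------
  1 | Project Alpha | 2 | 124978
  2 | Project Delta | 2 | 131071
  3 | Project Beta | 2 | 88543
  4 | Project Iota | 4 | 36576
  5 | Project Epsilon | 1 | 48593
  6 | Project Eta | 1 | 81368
SELECT name, budget FROM departments ORDER BY budget DESC LIMIT 3

Execution result:
name | budget
Support | 451745
Sales | 324380
Operations | 317005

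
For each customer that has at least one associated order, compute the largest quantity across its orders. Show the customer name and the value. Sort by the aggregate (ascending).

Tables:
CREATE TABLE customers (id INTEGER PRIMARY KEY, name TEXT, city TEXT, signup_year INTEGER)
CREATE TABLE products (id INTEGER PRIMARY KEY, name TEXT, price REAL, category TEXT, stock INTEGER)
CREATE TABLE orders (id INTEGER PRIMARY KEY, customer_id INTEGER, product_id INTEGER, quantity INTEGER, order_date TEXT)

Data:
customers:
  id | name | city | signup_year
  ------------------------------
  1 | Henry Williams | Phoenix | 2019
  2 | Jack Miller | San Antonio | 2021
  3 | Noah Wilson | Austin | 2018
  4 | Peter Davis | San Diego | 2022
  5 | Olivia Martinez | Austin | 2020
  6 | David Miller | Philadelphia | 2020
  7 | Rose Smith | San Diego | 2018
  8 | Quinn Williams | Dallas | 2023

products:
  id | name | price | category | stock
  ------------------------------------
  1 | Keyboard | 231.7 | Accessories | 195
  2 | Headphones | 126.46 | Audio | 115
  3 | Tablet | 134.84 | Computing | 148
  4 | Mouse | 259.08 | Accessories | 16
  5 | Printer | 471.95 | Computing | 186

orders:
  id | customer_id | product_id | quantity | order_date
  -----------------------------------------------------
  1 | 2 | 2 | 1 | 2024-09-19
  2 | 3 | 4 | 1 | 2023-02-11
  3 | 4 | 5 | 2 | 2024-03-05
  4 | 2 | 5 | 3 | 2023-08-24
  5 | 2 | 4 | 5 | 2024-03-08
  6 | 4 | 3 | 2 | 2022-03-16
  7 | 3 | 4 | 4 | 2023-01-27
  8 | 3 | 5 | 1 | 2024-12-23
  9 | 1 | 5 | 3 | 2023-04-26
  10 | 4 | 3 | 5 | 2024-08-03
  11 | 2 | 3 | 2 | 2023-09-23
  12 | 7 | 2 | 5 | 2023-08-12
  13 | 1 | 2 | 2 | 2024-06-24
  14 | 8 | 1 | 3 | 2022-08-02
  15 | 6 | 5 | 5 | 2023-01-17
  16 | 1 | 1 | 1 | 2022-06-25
SELECT p.name, MAX(c.quantity) AS max_quantity FROM orders c JOIN customers p ON c.customer_id = p.id GROUP BY p.id, p.name ORDER BY max_quantity ASC

Execution result:
name | max_quantity
Henry Williams | 3
Quinn Williams | 3
Noah Wilson | 4
Jack Miller | 5
Peter Davis | 5
David Miller | 5
Rose Smith | 5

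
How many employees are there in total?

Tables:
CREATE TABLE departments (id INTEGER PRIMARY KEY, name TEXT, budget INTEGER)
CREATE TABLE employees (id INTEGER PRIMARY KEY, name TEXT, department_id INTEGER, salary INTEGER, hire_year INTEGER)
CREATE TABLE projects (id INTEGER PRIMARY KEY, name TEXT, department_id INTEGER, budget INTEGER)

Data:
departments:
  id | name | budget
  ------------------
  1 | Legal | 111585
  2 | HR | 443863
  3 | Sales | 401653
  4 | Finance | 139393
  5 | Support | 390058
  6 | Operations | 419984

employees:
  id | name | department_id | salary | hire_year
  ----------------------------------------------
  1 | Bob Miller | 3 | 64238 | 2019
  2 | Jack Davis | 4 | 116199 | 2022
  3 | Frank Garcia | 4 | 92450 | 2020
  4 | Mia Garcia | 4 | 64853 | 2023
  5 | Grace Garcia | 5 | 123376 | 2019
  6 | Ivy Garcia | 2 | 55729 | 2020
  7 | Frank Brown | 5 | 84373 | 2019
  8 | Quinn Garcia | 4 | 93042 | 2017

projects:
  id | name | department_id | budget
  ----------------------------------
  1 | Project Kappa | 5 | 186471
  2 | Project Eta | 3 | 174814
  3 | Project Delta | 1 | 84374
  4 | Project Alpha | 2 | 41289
SELECT COUNT(*) FROM employees

Execution result:
8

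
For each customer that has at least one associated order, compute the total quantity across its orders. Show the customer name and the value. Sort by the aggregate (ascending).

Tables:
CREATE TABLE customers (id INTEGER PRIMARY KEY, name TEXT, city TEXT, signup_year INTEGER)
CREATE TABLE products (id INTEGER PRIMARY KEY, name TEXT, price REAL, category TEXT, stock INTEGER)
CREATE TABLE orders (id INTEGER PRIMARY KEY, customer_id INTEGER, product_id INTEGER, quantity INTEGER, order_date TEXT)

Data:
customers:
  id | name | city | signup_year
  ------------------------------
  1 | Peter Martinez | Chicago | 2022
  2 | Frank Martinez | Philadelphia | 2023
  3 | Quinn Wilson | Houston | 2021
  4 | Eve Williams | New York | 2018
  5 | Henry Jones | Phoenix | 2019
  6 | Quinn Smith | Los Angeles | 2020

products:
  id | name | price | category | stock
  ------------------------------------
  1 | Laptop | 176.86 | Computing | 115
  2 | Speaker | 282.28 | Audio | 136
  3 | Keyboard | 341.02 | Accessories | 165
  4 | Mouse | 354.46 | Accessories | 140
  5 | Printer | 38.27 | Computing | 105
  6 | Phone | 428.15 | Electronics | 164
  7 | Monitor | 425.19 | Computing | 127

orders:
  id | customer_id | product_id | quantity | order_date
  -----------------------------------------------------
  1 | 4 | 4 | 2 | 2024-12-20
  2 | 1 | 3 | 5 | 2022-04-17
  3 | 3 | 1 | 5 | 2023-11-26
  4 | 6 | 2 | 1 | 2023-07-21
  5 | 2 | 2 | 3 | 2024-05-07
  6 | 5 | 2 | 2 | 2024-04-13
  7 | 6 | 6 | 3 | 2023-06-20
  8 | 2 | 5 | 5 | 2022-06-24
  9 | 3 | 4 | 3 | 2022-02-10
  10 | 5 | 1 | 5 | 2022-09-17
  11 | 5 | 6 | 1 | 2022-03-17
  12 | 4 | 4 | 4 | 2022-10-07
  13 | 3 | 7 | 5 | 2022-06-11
SELECT p.name, SUM(c.quantity) AS sum_quantity FROM orders c JOIN customers p ON c.customer_id = p.id GROUP BY p.id, p.name ORDER BY sum_quantity ASC

Execution result:
name | sum_quantity
Quinn Smith | 4
Peter Martinez | 5
Eve Williams | 6
Frank Martinez | 8
Henry Jones | 8
Quinn Wilson | 13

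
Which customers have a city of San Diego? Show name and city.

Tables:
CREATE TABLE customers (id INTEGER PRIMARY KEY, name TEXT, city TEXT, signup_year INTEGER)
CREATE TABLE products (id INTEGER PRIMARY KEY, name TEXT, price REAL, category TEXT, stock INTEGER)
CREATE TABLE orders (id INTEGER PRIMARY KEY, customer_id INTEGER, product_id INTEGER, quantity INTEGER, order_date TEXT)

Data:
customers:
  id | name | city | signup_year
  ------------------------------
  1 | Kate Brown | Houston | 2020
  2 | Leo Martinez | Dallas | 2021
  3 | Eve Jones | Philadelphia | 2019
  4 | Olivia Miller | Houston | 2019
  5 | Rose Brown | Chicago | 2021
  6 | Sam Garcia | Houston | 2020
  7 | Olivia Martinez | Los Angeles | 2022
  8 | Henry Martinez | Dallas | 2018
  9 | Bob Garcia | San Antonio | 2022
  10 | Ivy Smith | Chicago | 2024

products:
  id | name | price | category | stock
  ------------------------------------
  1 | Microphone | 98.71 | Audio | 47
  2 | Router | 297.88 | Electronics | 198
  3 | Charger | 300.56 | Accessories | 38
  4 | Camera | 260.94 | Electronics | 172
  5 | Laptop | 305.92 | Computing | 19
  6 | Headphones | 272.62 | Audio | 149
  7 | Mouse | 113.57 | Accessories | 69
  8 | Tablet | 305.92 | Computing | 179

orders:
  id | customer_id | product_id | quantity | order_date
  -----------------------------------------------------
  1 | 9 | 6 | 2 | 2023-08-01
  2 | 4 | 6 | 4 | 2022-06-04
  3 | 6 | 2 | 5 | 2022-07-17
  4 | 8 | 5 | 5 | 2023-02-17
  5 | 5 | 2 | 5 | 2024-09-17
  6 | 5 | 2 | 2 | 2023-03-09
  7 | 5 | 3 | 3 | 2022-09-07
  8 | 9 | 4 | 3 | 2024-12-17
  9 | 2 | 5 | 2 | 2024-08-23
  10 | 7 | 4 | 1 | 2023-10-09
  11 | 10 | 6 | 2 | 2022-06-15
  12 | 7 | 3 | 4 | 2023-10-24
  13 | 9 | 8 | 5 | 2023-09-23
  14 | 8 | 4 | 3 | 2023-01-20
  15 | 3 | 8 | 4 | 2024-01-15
SELECT name, city FROM customers WHERE city = 'San Diego'

Execution result:
(no rows)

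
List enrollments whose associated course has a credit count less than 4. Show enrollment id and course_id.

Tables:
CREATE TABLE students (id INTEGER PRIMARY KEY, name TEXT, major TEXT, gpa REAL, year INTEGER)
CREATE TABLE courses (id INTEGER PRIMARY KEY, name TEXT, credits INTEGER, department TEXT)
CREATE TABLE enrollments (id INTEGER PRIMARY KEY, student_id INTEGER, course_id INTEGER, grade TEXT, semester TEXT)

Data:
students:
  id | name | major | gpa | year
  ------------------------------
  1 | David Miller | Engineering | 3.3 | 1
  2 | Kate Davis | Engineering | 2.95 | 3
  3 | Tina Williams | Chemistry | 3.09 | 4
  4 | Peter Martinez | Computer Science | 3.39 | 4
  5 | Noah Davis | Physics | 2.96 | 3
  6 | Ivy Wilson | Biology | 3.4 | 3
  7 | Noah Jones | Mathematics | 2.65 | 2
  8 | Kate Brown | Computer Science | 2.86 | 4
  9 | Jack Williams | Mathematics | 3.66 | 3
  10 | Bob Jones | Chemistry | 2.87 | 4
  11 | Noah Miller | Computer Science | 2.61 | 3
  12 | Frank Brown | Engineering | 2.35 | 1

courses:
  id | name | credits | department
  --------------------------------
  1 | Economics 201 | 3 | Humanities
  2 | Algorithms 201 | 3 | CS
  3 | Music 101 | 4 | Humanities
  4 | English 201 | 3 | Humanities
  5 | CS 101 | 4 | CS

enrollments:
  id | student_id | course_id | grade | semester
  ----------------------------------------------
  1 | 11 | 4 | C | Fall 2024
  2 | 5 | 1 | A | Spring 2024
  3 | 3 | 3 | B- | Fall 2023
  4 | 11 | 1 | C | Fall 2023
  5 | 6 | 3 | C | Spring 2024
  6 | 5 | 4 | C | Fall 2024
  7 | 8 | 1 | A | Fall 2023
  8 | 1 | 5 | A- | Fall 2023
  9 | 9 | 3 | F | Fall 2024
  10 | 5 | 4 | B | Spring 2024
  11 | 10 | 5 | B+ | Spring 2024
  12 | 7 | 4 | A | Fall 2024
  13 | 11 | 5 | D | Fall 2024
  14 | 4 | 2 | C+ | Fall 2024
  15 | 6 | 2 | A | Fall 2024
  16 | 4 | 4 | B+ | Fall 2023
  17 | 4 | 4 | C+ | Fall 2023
SELECT id, course_id FROM enrollments WHERE course_id IN (SELECT id FROM courses WHERE credits < 4)

Execution result:
id | course_id
1 | 4
2 | 1
4 | 1
6 | 4
7 | 1
10 | 4
12 | 4
14 | 2
15 | 2
16 | 4
17 | 4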